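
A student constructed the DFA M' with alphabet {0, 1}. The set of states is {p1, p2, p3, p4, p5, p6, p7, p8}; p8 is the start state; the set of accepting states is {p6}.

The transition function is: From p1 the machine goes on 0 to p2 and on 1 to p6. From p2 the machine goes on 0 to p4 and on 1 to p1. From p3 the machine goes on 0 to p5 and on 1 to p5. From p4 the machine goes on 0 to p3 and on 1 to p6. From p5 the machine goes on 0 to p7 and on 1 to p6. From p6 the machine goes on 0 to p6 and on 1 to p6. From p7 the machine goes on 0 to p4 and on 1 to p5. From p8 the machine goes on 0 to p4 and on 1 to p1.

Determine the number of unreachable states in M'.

0

Exploring from p8, all states are eventually visited, so none are unreachable.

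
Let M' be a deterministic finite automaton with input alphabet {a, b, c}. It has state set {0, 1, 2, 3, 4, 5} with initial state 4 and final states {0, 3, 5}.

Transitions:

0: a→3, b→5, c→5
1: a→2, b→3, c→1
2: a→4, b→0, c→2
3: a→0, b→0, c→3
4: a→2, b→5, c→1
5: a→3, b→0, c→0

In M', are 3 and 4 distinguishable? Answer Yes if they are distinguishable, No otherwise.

Yes

Initial partition by acceptance: {0,3,5} | {1,2,4}.
The partition is now stable with 2 blocks: {0,3,5} | {1,2,4}.
3 and 4 end up in different blocks, so they are distinguishable. For instance, the string 'ε' is accepted from only 3.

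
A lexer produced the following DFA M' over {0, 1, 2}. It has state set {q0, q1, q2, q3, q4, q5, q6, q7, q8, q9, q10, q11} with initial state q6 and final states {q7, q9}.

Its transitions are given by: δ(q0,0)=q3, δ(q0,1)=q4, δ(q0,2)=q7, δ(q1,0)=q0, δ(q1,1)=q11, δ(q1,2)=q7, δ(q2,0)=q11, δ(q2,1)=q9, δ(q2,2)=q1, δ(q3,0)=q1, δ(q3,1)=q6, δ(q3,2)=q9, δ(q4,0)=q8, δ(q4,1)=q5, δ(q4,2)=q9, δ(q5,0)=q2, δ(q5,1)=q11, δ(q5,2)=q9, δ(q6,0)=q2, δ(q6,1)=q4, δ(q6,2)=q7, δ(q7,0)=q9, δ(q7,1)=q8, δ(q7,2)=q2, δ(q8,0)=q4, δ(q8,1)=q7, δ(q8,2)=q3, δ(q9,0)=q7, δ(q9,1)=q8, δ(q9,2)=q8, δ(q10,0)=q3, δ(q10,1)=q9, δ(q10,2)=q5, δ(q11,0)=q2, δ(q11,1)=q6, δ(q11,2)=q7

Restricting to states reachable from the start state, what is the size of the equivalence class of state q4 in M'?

4

States {q10} cannot be reached from the start state, so discard them.
Initial partition by acceptance: {q7,q9} | {q0,q1,q2,q3,q4,q5,q6,q8,q11}.
Split {q0,q1,q2,q3,q4,q5,q6,q8,q11} by δ(·,1) → {q0,q1,q3,q4,q5,q6,q11} and {q2,q8}.
On input 0, block {q0,q1,q3,q4,q5,q6,q11} splits into {q4,q5,q6,q11} and {q0,q1,q3}.
No further refinement is possible. Final partition (4 blocks): {q7,q9} | {q4,q5,q6,q11} | {q2,q8} | {q0,q1,q3}.
State q4 belongs to the block {q4,q5,q6,q11}, which has 4 states.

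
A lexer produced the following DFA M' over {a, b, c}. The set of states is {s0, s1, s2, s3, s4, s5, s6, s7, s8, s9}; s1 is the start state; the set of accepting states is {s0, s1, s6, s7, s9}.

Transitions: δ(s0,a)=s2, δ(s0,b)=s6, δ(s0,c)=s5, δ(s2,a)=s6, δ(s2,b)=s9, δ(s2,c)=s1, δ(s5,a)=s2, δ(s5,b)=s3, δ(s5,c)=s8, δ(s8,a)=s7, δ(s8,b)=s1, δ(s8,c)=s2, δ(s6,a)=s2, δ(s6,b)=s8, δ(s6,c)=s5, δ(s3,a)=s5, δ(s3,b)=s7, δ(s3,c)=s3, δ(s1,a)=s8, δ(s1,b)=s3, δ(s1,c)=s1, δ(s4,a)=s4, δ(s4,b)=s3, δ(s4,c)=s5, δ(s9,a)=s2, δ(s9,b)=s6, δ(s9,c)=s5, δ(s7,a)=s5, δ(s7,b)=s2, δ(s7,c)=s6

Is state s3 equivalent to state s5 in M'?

First remove the unreachable states {s0,s4}; 8 states remain.
Initial partition by acceptance: {s1,s6,s7,s9} | {s2,s3,s5,s8}.
Split {s1,s6,s7,s9} by δ(·,b) → {s1,s6,s7} and {s9}.
Split {s1,s6,s7} by δ(·,c) → {s1,s7} and {s6}.
On input c, block {s1,s7} splits into {s1} and {s7}.
On input a, block {s2,s3,s5,s8} splits into {s3,s5} and {s2} and {s8}.
Refine {s3,s5} on symbol a: members go to different blocks, giving {s3} and {s5}.
The partition is now stable with 8 blocks: {s1} | {s3} | {s9} | {s6} | {s7} | {s2} | {s8} | {s5}.
s3 and s5 end up in different blocks, so they are distinguishable. For instance, the string 'b' is accepted from only s3.

No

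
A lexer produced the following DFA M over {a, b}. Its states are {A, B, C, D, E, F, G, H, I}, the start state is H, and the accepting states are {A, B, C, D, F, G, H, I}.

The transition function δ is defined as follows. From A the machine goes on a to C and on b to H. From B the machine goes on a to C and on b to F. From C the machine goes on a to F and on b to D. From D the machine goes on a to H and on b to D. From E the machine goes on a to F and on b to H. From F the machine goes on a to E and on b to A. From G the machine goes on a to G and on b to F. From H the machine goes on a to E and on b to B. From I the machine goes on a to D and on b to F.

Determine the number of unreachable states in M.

No path from H leads to G, I; the other 7 states are all reachable.

2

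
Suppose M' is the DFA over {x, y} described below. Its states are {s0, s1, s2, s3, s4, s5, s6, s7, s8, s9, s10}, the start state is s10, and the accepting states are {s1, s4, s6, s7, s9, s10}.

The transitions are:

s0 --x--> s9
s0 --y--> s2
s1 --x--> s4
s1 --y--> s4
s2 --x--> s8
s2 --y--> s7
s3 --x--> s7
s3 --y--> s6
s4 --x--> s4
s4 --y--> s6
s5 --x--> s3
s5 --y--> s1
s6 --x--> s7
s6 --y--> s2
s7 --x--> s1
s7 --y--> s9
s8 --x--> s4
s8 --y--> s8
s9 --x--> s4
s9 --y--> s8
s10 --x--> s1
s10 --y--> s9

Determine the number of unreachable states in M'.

3

BFS from s10 reaches {s1, s2, s4, s6, s7, s8, s9, s10}; the 3 state(s) s0, s3, s5 are never visited.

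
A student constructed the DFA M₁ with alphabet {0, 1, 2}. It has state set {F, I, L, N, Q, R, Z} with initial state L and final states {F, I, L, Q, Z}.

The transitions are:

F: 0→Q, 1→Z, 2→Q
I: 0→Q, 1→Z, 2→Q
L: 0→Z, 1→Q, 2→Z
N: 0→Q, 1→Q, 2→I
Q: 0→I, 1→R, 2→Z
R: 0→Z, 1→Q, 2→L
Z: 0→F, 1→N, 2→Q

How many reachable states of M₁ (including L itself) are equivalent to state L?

All states are reachable from the start state.
Initial partition by acceptance: {F,I,L,Q,Z} | {N,R}.
Split {F,I,L,Q,Z} by δ(·,1) → {F,I,L} and {Q,Z}.
Stable partition: {F,I,L} | {N,R} | {Q,Z} — 3 equivalence classes.
State L belongs to the block {F,I,L}, which has 3 states.

3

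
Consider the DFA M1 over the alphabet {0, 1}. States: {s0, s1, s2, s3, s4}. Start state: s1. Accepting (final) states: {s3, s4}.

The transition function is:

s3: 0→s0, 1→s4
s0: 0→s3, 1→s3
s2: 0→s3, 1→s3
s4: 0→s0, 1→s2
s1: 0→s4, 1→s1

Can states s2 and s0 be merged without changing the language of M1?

Yes

P0 = {s3,s4} | {s0,s1,s2}.
Split {s3,s4} by δ(·,1) → {s3} and {s4}.
Refine {s0,s1,s2} on symbol 0: members go to different blocks, giving {s0,s2} and {s1}.
The partition is now stable with 4 blocks: {s3} | {s0,s2} | {s4} | {s1}.
s2 and s0 lie in the same block of the stable partition, so they are equivalent — no string distinguishes them.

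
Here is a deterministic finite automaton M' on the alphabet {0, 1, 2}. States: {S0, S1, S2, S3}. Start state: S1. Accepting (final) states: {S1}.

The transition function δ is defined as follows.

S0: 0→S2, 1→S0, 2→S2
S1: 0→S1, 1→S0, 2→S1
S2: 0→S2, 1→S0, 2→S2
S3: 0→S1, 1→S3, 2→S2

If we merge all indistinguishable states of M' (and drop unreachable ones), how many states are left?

States {S3} cannot be reached from the start state, so discard them.
Start with accepting vs non-accepting: {S1} | {S0,S2}.
Stable partition: {S1} | {S0,S2} — 2 equivalence classes.

2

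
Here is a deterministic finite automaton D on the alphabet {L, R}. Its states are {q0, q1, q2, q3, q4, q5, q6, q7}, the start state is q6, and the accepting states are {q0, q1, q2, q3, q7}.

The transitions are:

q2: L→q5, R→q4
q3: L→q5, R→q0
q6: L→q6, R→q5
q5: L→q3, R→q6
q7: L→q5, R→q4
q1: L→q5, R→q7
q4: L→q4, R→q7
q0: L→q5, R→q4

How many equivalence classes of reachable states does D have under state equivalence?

5

Reachable states from the start: {q0,q3,q4,q5,q6,q7}. Unreachable: {q1,q2} — drop them.
P0 = {q0,q3,q7} | {q4,q5,q6}.
Split {q0,q3,q7} by δ(·,R) → {q0,q7} and {q3}.
Refine {q4,q5,q6} on symbol L: members go to different blocks, giving {q4,q6} and {q5}.
On input R, block {q4,q6} splits into {q4} and {q6}.
Stable partition: {q0,q7} | {q4} | {q3} | {q5} | {q6} — 5 equivalence classes.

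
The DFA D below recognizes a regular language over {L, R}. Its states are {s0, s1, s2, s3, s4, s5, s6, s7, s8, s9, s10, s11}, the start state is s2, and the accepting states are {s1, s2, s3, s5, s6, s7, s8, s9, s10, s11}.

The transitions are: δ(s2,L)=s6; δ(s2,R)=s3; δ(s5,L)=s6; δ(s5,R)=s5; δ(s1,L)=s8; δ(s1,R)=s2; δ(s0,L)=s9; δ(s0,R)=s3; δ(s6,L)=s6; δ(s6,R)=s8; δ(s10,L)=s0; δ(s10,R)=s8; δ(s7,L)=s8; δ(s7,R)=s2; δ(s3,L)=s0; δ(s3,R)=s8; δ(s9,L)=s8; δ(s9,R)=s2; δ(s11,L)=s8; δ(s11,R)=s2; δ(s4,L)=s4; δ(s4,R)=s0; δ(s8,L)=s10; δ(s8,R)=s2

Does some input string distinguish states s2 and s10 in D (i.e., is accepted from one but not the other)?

Yes

First remove the unreachable states {s1,s4,s5,s7,s11}; 7 states remain.
Start with accepting vs non-accepting: {s2,s3,s6,s8,s9,s10} | {s0}.
On input L, block {s2,s3,s6,s8,s9,s10} splits into {s2,s6,s8,s9} and {s3,s10}.
On input L, block {s2,s6,s8,s9} splits into {s2,s6,s9} and {s8}.
Split {s2,s6,s9} by δ(·,L) → {s2,s6} and {s9}.
On input R, block {s2,s6} splits into {s2} and {s6}.
No further refinement is possible. Final partition (6 blocks): {s2} | {s0} | {s3,s10} | {s8} | {s9} | {s6}.
s2 and s10 end up in different blocks, so they are distinguishable. For instance, the string 'L' is accepted from only s2.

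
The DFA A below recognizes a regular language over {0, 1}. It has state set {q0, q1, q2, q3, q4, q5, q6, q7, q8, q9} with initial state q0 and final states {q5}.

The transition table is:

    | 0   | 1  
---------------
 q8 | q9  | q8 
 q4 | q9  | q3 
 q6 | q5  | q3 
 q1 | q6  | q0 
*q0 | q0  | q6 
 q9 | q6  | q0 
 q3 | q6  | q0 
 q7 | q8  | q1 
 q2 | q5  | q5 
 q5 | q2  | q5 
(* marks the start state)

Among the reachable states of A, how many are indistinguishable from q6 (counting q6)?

1

Reachable states from the start: {q0,q2,q3,q5,q6}. Unreachable: {q1,q4,q7,q8,q9} — drop them.
Initial partition by acceptance: {q5} | {q0,q2,q3,q6}.
Refine {q0,q2,q3,q6} on symbol 0: members go to different blocks, giving {q0,q3} and {q2,q6}.
Refine {q0,q3} on symbol 0: members go to different blocks, giving {q0} and {q3}.
Split {q2,q6} by δ(·,1) → {q2} and {q6}.
No further refinement is possible. Final partition (5 blocks): {q5} | {q0} | {q2} | {q3} | {q6}.
State q6 belongs to the block {q6}, which has 1 states.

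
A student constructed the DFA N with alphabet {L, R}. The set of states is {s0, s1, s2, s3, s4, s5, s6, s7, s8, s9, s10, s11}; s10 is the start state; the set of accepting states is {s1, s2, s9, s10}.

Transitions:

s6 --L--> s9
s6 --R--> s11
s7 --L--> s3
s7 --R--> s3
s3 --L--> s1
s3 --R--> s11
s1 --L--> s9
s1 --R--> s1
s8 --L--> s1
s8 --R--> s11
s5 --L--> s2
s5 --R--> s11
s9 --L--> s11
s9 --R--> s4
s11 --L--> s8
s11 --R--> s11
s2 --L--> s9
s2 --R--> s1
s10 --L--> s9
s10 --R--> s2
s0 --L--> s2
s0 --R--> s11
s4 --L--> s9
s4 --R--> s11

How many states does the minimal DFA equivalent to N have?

First remove the unreachable states {s0,s3,s5,s6,s7}; 7 states remain.
Initial partition by acceptance: {s1,s2,s9,s10} | {s4,s8,s11}.
Refine {s1,s2,s9,s10} on symbol L: members go to different blocks, giving {s1,s2,s10} and {s9}.
On input L, block {s4,s8,s11} splits into {s4} and {s8} and {s11}.
The partition is now stable with 5 blocks: {s1,s2,s10} | {s4} | {s9} | {s8} | {s11}.

5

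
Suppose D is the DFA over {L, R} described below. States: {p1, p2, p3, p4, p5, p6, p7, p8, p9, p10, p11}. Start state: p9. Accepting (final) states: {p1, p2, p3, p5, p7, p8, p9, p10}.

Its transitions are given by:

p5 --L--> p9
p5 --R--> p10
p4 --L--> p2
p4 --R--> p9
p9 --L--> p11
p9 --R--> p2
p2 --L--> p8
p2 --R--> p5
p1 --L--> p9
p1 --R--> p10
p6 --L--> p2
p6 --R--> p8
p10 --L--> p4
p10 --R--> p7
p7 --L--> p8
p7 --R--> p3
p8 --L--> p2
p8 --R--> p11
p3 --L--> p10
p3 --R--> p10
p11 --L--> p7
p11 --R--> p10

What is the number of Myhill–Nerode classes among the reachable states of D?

States {p1,p6} cannot be reached from the start state, so discard them.
Initial partition by acceptance: {p2,p3,p5,p7,p8,p9,p10} | {p4,p11}.
On input L, block {p2,p3,p5,p7,p8,p9,p10} splits into {p2,p3,p5,p7,p8} and {p9,p10}.
Refine {p2,p3,p5,p7,p8} on symbol L: members go to different blocks, giving {p2,p7,p8} and {p3,p5}.
On input R, block {p2,p7,p8} splits into {p2,p7} and {p8}.
The partition is now stable with 5 blocks: {p2,p7} | {p4,p11} | {p9,p10} | {p3,p5} | {p8}.

5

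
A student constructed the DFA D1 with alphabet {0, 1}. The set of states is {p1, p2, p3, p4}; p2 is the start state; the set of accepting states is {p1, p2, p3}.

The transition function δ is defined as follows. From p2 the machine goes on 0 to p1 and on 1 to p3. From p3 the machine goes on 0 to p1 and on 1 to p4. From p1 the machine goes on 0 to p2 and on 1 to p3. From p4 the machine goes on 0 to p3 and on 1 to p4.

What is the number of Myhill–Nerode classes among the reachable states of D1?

Every state is reachable, so we keep all 4.
P0 = {p1,p2,p3} | {p4}.
Refine {p1,p2,p3} on symbol 1: members go to different blocks, giving {p1,p2} and {p3}.
Stable partition: {p1,p2} | {p4} | {p3} — 3 equivalence classes.

3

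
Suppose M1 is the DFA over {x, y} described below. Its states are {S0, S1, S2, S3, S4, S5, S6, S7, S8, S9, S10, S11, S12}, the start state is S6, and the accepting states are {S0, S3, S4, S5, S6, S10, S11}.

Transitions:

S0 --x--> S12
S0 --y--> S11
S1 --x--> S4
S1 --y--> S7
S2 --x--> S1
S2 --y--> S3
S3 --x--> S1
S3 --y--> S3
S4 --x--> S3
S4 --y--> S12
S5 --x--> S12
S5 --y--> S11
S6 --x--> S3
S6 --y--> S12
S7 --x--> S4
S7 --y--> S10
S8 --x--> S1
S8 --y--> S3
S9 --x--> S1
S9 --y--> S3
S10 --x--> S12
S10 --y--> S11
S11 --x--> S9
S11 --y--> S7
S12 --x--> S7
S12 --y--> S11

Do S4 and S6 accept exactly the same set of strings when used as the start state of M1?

Yes

First remove the unreachable states {S0,S2,S5,S8}; 9 states remain.
Initial partition by acceptance: {S3,S4,S6,S10,S11} | {S1,S7,S9,S12}.
Refine {S3,S4,S6,S10,S11} on symbol x: members go to different blocks, giving {S3,S10,S11} and {S4,S6}.
On input y, block {S3,S10,S11} splits into {S3,S10} and {S11}.
Split {S3,S10} by δ(·,y) → {S3} and {S10}.
Refine {S1,S7,S9,S12} on symbol x: members go to different blocks, giving {S1,S7} and {S9,S12}.
Split {S1,S7} by δ(·,y) → {S1} and {S7}.
On input x, block {S9,S12} splits into {S9} and {S12}.
Stable partition: {S3} | {S1} | {S4,S6} | {S11} | {S10} | {S9} | {S7} | {S12} — 8 equivalence classes.
S4 and S6 lie in the same block of the stable partition, so they are equivalent — no string distinguishes them.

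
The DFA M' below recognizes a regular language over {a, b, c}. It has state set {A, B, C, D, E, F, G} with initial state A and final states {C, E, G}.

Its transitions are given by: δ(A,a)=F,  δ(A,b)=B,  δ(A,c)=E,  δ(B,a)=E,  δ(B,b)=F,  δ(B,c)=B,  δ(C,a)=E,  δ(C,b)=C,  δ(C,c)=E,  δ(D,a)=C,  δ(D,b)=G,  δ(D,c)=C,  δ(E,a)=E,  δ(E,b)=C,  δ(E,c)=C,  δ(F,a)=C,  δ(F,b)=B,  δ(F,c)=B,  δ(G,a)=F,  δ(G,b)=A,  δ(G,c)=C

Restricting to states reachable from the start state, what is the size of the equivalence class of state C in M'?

States {D,G} cannot be reached from the start state, so discard them.
Start with accepting vs non-accepting: {C,E} | {A,B,F}.
On input a, block {A,B,F} splits into {B,F} and {A}.
The partition is now stable with 3 blocks: {C,E} | {B,F} | {A}.
The equivalence class containing C is {C,E}, of size 2.

2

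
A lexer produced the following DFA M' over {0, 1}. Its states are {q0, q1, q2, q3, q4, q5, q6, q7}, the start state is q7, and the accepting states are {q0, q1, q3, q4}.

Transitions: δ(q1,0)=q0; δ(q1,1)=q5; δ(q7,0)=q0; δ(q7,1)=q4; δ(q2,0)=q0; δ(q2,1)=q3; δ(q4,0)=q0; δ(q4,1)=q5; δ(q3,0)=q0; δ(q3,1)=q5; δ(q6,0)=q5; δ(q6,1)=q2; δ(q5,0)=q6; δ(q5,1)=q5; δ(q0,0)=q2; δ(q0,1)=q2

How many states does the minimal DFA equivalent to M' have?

Reachable states from the start: {q0,q2,q3,q4,q5,q6,q7}. Unreachable: {q1} — drop them.
P0 = {q0,q3,q4} | {q2,q5,q6,q7}.
On input 0, block {q0,q3,q4} splits into {q3,q4} and {q0}.
Refine {q2,q5,q6,q7} on symbol 0: members go to different blocks, giving {q2,q7} and {q5,q6}.
On input 1, block {q5,q6} splits into {q5} and {q6}.
The partition is now stable with 5 blocks: {q3,q4} | {q2,q7} | {q0} | {q5} | {q6}.

5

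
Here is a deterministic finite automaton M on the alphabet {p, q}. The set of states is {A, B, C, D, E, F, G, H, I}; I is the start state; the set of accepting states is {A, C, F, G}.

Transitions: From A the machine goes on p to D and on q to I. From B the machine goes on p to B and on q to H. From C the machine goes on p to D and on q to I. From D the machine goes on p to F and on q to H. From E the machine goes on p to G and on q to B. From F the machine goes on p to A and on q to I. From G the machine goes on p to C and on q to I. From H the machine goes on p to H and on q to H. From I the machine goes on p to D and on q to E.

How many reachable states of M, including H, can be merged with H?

P0 = {A,C,F,G} | {B,D,E,H,I}.
On input p, block {A,C,F,G} splits into {A,C} and {F,G}.
Split {B,D,E,H,I} by δ(·,p) → {B,H,I} and {D,E}.
Refine {B,H,I} on symbol p: members go to different blocks, giving {B,H} and {I}.
No further refinement is possible. Final partition (5 blocks): {A,C} | {B,H} | {F,G} | {D,E} | {I}.
State H belongs to the block {B,H}, which has 2 states.

2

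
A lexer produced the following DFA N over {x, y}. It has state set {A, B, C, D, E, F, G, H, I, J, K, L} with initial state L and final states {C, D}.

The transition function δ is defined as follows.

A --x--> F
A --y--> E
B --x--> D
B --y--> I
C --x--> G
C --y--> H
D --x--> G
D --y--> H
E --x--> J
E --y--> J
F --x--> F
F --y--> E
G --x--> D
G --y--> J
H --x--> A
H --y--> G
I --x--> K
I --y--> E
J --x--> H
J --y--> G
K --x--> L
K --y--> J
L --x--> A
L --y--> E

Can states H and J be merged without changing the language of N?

No

Reachable states from the start: {A,D,E,F,G,H,J,L}. Unreachable: {B,C,I,K} — drop them.
Initial partition by acceptance: {D} | {A,E,F,G,H,J,L}.
Refine {A,E,F,G,H,J,L} on symbol x: members go to different blocks, giving {A,E,F,H,J,L} and {G}.
On input y, block {A,E,F,H,J,L} splits into {A,E,F,L} and {H,J}.
On input x, block {A,E,F,L} splits into {A,F,L} and {E}.
On input x, block {H,J} splits into {H} and {J}.
The partition is now stable with 6 blocks: {D} | {A,F,L} | {G} | {H} | {E} | {J}.
H and J end up in different blocks, so they are distinguishable. For instance, the string 'xyx' is accepted from only J.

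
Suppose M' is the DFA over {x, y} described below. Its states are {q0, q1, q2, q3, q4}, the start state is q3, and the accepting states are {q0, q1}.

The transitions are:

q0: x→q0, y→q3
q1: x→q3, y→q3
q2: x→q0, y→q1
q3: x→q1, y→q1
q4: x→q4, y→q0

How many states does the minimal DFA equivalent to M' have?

First remove the unreachable states {q0,q2,q4}; 2 states remain.
P0 = {q1} | {q3}.
Stable partition: {q1} | {q3} — 2 equivalence classes.

2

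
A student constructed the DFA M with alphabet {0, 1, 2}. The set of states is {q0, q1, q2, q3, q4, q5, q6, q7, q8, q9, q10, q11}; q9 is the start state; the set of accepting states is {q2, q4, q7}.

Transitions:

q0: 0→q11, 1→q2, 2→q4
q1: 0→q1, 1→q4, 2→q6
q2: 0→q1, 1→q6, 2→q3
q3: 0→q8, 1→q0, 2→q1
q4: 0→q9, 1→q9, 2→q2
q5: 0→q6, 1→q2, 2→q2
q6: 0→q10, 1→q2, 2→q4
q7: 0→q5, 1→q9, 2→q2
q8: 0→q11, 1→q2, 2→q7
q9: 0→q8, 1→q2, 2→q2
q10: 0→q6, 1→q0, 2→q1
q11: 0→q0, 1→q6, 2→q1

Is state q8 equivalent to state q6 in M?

P0 = {q2,q4,q7} | {q0,q1,q3,q5,q6,q8,q9,q10,q11}.
Refine {q2,q4,q7} on symbol 2: members go to different blocks, giving {q4,q7} and {q2}.
Refine {q0,q1,q3,q5,q6,q8,q9,q10,q11} on symbol 1: members go to different blocks, giving {q0,q5,q6,q8,q9} and {q3,q10,q11} and {q1}.
Split {q0,q5,q6,q8,q9} by δ(·,0) → {q0,q6,q8} and {q5,q9}.
No further refinement is possible. Final partition (6 blocks): {q4,q7} | {q0,q6,q8} | {q2} | {q3,q10,q11} | {q1} | {q5,q9}.
q8 and q6 lie in the same block of the stable partition, so they are equivalent — no string distinguishes them.

Yes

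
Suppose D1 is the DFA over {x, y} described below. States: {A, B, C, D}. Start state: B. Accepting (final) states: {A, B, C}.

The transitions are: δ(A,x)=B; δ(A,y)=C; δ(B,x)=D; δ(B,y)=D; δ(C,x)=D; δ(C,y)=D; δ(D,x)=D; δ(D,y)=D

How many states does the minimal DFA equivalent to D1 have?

2

Reachable states from the start: {B,D}. Unreachable: {A,C} — drop them.
Start with accepting vs non-accepting: {B} | {D}.
The partition is now stable with 2 blocks: {B} | {D}.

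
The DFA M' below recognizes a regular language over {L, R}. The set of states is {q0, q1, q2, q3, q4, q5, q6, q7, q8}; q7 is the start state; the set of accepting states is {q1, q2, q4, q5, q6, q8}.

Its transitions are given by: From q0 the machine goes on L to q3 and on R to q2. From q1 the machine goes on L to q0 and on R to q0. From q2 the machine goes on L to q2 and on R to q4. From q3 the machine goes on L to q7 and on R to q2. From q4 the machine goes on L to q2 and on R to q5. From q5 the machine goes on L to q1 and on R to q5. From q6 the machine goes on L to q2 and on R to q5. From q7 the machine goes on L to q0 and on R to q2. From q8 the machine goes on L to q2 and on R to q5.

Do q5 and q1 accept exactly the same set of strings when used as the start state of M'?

First remove the unreachable states {q6,q8}; 7 states remain.
Start with accepting vs non-accepting: {q1,q2,q4,q5} | {q0,q3,q7}.
On input L, block {q1,q2,q4,q5} splits into {q2,q4,q5} and {q1}.
On input L, block {q2,q4,q5} splits into {q2,q4} and {q5}.
Refine {q2,q4} on symbol R: members go to different blocks, giving {q2} and {q4}.
No further refinement is possible. Final partition (5 blocks): {q2} | {q0,q3,q7} | {q1} | {q5} | {q4}.
q5 and q1 end up in different blocks, so they are distinguishable. For instance, the string 'L' is accepted from only q5.

No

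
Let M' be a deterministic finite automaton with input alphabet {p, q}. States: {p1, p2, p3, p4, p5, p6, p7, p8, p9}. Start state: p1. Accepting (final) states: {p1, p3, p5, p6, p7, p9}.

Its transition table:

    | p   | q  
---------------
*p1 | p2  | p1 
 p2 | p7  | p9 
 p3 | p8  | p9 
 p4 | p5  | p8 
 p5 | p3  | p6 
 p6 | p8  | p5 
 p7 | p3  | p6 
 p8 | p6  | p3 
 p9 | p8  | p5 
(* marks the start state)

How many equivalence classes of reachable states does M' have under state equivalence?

6

First remove the unreachable states {p4}; 8 states remain.
P0 = {p1,p3,p5,p6,p7,p9} | {p2,p8}.
Split {p1,p3,p5,p6,p7,p9} by δ(·,p) → {p1,p3,p6,p9} and {p5,p7}.
On input q, block {p1,p3,p6,p9} splits into {p1,p3} and {p6,p9}.
Refine {p1,p3} on symbol q: members go to different blocks, giving {p1} and {p3}.
Split {p2,p8} by δ(·,p) → {p2} and {p8}.
Stable partition: {p1} | {p2} | {p5,p7} | {p6,p9} | {p3} | {p8} — 6 equivalence classes.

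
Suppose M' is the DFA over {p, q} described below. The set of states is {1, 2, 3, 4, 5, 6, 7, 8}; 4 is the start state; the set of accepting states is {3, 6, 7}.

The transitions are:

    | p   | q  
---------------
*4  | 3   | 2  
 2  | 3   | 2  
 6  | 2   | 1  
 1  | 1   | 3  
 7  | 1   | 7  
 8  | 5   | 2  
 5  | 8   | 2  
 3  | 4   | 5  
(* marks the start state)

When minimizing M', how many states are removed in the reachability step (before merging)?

3

BFS from 4 reaches {2, 3, 4, 5, 8}; the 3 state(s) 1, 6, 7 are never visited.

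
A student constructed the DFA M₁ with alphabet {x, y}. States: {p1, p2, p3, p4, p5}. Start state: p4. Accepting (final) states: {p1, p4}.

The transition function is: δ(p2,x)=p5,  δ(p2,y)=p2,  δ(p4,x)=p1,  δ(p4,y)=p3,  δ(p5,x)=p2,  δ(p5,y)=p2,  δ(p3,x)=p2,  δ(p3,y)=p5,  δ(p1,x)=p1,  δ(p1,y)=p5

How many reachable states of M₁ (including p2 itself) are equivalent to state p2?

Initial partition by acceptance: {p1,p4} | {p2,p3,p5}.
No further refinement is possible. Final partition (2 blocks): {p1,p4} | {p2,p3,p5}.
State p2 belongs to the block {p2,p3,p5}, which has 3 states.

3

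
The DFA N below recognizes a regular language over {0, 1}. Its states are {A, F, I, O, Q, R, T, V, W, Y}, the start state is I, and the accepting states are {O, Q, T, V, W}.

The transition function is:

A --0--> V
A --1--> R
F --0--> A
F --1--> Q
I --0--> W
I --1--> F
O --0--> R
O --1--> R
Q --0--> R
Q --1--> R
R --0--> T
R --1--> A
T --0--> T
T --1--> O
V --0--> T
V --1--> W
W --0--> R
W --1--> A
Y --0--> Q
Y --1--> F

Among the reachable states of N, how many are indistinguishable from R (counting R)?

States {Y} cannot be reached from the start state, so discard them.
Initial partition by acceptance: {O,Q,T,V,W} | {A,F,I,R}.
On input 0, block {O,Q,T,V,W} splits into {O,Q,W} and {T,V}.
Refine {A,F,I,R} on symbol 0: members go to different blocks, giving {A,R} and {I} and {F}.
The partition is now stable with 5 blocks: {O,Q,W} | {A,R} | {T,V} | {I} | {F}.
State R belongs to the block {A,R}, which has 2 states.

2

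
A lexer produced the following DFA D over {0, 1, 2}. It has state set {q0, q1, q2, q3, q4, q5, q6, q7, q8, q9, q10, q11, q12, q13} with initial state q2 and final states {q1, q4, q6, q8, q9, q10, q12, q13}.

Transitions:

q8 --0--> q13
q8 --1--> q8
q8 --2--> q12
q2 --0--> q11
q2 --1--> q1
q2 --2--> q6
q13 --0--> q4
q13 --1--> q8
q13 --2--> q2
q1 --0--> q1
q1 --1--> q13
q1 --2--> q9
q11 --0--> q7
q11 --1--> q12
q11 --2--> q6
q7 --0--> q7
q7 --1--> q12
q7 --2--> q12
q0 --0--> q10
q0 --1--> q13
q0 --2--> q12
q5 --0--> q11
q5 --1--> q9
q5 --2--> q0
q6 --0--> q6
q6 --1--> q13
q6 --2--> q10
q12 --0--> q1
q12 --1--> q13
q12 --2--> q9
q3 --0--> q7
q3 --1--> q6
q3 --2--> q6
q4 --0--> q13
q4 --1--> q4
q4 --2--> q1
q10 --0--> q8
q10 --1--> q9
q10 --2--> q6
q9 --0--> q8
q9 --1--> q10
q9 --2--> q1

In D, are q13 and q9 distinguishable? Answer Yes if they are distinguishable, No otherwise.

Yes

States {q0,q3,q5} cannot be reached from the start state, so discard them.
P0 = {q1,q4,q6,q8,q9,q10,q12,q13} | {q2,q7,q11}.
Refine {q1,q4,q6,q8,q9,q10,q12,q13} on symbol 2: members go to different blocks, giving {q1,q4,q6,q8,q9,q10,q12} and {q13}.
On input 0, block {q1,q4,q6,q8,q9,q10,q12} splits into {q1,q6,q9,q10,q12} and {q4,q8}.
On input 0, block {q1,q6,q9,q10,q12} splits into {q1,q6,q12} and {q9,q10}.
The partition is now stable with 5 blocks: {q1,q6,q12} | {q2,q7,q11} | {q13} | {q4,q8} | {q9,q10}.
q13 and q9 end up in different blocks, so they are distinguishable. For instance, the string '2' is accepted from only q9.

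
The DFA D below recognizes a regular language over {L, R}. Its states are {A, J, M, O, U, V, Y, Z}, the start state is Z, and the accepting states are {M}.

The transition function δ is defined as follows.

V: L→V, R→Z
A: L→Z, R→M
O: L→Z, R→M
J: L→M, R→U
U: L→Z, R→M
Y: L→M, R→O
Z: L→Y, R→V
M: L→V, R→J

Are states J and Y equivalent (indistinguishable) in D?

Yes

States {A} cannot be reached from the start state, so discard them.
Initial partition by acceptance: {M} | {J,O,U,V,Y,Z}.
Split {J,O,U,V,Y,Z} by δ(·,L) → {O,U,V,Z} and {J,Y}.
Refine {O,U,V,Z} on symbol L: members go to different blocks, giving {O,U,V} and {Z}.
Refine {O,U,V} on symbol L: members go to different blocks, giving {O,U} and {V}.
Stable partition: {M} | {O,U} | {J,Y} | {Z} | {V} — 5 equivalence classes.
J and Y lie in the same block of the stable partition, so they are equivalent — no string distinguishes them.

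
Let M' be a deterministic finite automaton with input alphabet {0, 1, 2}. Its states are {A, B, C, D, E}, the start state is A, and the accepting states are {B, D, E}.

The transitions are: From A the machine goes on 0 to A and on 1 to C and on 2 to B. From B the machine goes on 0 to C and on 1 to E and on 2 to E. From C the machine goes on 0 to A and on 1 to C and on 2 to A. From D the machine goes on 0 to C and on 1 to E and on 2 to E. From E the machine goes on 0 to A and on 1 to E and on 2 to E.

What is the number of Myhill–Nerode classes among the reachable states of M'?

4

States {D} cannot be reached from the start state, so discard them.
Initial partition by acceptance: {B,E} | {A,C}.
On input 2, block {A,C} splits into {A} and {C}.
On input 0, block {B,E} splits into {B} and {E}.
Stable partition: {B} | {A} | {C} | {E} — 4 equivalence classes.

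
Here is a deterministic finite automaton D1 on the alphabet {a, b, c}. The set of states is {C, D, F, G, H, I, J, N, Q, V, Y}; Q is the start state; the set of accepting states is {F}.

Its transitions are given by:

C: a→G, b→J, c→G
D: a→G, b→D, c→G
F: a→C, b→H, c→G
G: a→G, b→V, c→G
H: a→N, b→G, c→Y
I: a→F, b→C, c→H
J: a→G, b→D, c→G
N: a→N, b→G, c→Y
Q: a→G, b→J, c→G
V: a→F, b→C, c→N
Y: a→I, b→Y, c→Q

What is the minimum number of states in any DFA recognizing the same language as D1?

6

Initial partition by acceptance: {F} | {C,D,G,H,I,J,N,Q,V,Y}.
On input a, block {C,D,G,H,I,J,N,Q,V,Y} splits into {C,D,G,H,J,N,Q,Y} and {I,V}.
Refine {C,D,G,H,J,N,Q,Y} on symbol a: members go to different blocks, giving {C,D,G,H,J,N,Q} and {Y}.
Refine {C,D,G,H,J,N,Q} on symbol b: members go to different blocks, giving {C,D,H,J,N,Q} and {G}.
Refine {C,D,H,J,N,Q} on symbol a: members go to different blocks, giving {C,D,J,Q} and {H,N}.
Stable partition: {F} | {C,D,J,Q} | {I,V} | {Y} | {G} | {H,N} — 6 equivalence classes.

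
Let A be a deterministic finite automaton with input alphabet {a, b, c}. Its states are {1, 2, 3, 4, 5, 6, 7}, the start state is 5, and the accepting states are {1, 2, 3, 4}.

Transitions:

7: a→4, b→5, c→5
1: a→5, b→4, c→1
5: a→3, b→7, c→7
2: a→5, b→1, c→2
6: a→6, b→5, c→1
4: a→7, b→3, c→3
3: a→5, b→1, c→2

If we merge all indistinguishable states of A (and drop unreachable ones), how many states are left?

2

States {6} cannot be reached from the start state, so discard them.
P0 = {1,2,3,4} | {5,7}.
No further refinement is possible. Final partition (2 blocks): {1,2,3,4} | {5,7}.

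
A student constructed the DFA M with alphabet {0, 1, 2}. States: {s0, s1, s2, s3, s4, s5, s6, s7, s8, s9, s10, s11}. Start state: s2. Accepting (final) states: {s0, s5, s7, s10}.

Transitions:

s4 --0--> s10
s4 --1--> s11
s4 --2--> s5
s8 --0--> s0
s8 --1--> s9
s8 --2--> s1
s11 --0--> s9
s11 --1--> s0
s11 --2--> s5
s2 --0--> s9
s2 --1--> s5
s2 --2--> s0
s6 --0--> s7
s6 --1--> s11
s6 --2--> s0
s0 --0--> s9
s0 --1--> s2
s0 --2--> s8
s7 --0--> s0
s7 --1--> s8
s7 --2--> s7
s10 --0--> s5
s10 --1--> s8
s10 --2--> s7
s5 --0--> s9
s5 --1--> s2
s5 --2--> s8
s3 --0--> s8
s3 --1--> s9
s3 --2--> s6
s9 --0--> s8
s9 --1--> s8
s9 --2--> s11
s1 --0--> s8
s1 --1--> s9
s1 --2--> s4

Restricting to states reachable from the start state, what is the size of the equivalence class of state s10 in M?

States {s3,s6} cannot be reached from the start state, so discard them.
P0 = {s0,s5,s7,s10} | {s1,s2,s4,s8,s9,s11}.
Refine {s0,s5,s7,s10} on symbol 0: members go to different blocks, giving {s0,s5} and {s7,s10}.
Refine {s1,s2,s4,s8,s9,s11} on symbol 0: members go to different blocks, giving {s1,s2,s9,s11} and {s4} and {s8}.
Refine {s1,s2,s9,s11} on symbol 0: members go to different blocks, giving {s1,s9} and {s2,s11}.
Refine {s1,s9} on symbol 1: members go to different blocks, giving {s1} and {s9}.
The partition is now stable with 7 blocks: {s0,s5} | {s1} | {s7,s10} | {s4} | {s8} | {s2,s11} | {s9}.
State s10 belongs to the block {s7,s10}, which has 2 states.

2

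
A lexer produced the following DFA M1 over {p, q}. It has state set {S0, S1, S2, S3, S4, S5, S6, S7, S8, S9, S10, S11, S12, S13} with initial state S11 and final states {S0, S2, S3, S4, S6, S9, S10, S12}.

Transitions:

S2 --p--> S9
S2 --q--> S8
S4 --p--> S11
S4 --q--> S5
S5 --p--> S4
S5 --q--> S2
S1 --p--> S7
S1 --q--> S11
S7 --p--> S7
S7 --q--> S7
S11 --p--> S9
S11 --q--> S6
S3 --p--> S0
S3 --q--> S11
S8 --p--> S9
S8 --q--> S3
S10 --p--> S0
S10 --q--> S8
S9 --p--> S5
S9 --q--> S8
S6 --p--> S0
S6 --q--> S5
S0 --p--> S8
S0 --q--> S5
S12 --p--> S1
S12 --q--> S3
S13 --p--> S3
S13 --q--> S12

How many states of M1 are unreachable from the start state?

No path from S11 leads to S1, S7, S10, S12, S13; the other 9 states are all reachable.

5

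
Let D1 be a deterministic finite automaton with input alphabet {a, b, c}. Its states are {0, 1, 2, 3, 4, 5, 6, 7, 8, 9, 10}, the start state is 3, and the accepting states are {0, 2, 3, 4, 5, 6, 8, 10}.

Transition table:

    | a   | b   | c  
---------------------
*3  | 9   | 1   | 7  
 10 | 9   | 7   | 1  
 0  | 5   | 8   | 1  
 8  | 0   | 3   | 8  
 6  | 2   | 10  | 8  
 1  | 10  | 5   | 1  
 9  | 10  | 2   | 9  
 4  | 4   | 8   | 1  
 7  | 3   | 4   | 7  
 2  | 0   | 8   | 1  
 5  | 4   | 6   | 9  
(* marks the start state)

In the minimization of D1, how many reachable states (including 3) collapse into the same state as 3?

2

P0 = {0,2,3,4,5,6,8,10} | {1,7,9}.
Refine {0,2,3,4,5,6,8,10} on symbol a: members go to different blocks, giving {0,2,4,5,6,8} and {3,10}.
On input b, block {0,2,4,5,6,8} splits into {0,2,4,5} and {6,8}.
No further refinement is possible. Final partition (4 blocks): {0,2,4,5} | {1,7,9} | {3,10} | {6,8}.
State 3 belongs to the block {3,10}, which has 2 states.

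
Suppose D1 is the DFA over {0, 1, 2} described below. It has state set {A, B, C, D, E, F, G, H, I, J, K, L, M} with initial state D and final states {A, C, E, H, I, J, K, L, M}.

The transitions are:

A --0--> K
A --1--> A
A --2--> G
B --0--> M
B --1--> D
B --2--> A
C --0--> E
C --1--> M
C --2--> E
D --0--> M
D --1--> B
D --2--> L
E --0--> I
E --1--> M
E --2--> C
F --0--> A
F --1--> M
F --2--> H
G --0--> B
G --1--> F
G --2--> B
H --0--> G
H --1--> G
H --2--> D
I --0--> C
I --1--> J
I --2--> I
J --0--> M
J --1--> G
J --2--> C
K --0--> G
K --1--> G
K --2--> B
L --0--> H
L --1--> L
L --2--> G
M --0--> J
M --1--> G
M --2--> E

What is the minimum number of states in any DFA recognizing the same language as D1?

Every state is reachable, so we keep all 13.
Start with accepting vs non-accepting: {A,C,E,H,I,J,K,L,M} | {B,D,F,G}.
On input 0, block {A,C,E,H,I,J,K,L,M} splits into {A,C,E,I,J,L,M} and {H,K}.
Split {A,C,E,I,J,L,M} by δ(·,0) → {C,E,I,J,M} and {A,L}.
Refine {C,E,I,J,M} on symbol 1: members go to different blocks, giving {C,E,I} and {J,M}.
On input 0, block {B,D,F,G} splits into {B,D} and {F} and {G}.
No further refinement is possible. Final partition (7 blocks): {C,E,I} | {B,D} | {H,K} | {A,L} | {J,M} | {F} | {G}.

7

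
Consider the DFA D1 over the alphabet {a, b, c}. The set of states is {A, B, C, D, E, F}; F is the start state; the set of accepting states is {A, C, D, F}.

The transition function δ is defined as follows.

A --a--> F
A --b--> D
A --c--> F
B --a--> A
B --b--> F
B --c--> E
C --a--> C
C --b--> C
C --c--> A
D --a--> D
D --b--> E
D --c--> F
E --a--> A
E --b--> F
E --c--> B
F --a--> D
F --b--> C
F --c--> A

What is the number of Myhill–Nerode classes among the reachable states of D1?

5

All states are reachable from the start state.
Start with accepting vs non-accepting: {A,C,D,F} | {B,E}.
Refine {A,C,D,F} on symbol b: members go to different blocks, giving {A,C,F} and {D}.
On input a, block {A,C,F} splits into {A,C} and {F}.
Split {A,C} by δ(·,a) → {A} and {C}.
No further refinement is possible. Final partition (5 blocks): {A} | {B,E} | {D} | {F} | {C}.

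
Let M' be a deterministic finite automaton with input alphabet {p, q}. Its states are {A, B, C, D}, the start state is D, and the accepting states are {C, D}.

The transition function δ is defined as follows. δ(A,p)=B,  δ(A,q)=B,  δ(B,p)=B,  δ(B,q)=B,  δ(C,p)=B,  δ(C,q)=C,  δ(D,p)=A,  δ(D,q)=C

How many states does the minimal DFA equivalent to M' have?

2

P0 = {C,D} | {A,B}.
Stable partition: {C,D} | {A,B} — 2 equivalence classes.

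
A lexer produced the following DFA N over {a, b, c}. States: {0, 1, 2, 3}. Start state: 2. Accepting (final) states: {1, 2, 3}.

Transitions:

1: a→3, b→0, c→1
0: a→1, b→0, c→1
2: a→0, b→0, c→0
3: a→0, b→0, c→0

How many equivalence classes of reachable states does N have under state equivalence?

3

Every state is reachable, so we keep all 4.
Initial partition by acceptance: {1,2,3} | {0}.
Refine {1,2,3} on symbol a: members go to different blocks, giving {2,3} and {1}.
No further refinement is possible. Final partition (3 blocks): {2,3} | {0} | {1}.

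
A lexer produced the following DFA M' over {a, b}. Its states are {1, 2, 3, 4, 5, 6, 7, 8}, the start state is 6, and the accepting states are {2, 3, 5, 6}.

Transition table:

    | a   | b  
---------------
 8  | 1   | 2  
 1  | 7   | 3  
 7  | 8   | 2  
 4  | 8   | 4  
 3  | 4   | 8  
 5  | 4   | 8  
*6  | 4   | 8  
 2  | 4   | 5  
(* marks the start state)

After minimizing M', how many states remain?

6

All states are reachable from the start state.
Initial partition by acceptance: {2,3,5,6} | {1,4,7,8}.
On input b, block {2,3,5,6} splits into {3,5,6} and {2}.
On input b, block {1,4,7,8} splits into {7,8} and {1} and {4}.
On input a, block {7,8} splits into {7} and {8}.
No further refinement is possible. Final partition (6 blocks): {3,5,6} | {7} | {2} | {1} | {4} | {8}.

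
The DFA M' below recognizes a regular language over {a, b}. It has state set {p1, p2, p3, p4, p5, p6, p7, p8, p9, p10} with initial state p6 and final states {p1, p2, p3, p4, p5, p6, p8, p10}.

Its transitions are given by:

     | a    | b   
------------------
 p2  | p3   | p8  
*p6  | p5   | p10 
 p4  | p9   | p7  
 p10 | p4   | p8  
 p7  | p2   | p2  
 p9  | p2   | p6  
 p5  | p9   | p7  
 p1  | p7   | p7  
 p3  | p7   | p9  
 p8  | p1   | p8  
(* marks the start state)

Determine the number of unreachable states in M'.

Every one of the 10 states is reachable from p6.

0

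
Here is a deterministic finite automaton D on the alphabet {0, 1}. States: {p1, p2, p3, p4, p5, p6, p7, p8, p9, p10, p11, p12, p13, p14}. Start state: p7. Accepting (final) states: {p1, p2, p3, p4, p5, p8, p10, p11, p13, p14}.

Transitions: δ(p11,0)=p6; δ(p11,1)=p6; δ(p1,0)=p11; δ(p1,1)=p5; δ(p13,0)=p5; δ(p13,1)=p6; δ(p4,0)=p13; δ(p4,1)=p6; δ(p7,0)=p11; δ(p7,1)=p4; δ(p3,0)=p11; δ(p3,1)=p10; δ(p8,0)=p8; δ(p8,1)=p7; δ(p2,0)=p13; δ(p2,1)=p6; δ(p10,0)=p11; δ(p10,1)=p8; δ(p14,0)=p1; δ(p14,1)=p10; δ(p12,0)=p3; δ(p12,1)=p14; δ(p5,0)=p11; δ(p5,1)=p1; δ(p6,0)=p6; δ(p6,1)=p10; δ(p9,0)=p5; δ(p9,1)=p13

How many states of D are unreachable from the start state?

BFS from p7 reaches {p1, p4, p5, p6, p7, p8, p10, p11, p13}; the 5 state(s) p2, p3, p9, p12, p14 are never visited.

5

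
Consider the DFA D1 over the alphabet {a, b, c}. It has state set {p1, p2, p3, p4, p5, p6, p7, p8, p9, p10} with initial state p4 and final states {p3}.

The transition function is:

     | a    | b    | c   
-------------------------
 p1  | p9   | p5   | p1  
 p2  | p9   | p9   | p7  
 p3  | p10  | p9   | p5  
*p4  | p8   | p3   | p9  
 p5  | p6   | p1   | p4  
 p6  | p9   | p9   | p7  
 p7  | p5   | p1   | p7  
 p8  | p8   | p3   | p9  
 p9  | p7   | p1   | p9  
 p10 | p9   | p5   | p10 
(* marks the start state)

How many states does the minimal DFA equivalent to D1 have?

7

Reachable states from the start: {p1,p3,p4,p5,p6,p7,p8,p9,p10}. Unreachable: {p2} — drop them.
P0 = {p3} | {p1,p4,p5,p6,p7,p8,p9,p10}.
On input b, block {p1,p4,p5,p6,p7,p8,p9,p10} splits into {p1,p5,p6,p7,p9,p10} and {p4,p8}.
Split {p1,p5,p6,p7,p9,p10} by δ(·,c) → {p1,p6,p7,p9,p10} and {p5}.
Refine {p1,p6,p7,p9,p10} on symbol a: members go to different blocks, giving {p1,p6,p9,p10} and {p7}.
Refine {p1,p6,p9,p10} on symbol a: members go to different blocks, giving {p1,p6,p10} and {p9}.
On input b, block {p1,p6,p10} splits into {p1,p10} and {p6}.
The partition is now stable with 7 blocks: {p3} | {p1,p10} | {p4,p8} | {p5} | {p7} | {p9} | {p6}.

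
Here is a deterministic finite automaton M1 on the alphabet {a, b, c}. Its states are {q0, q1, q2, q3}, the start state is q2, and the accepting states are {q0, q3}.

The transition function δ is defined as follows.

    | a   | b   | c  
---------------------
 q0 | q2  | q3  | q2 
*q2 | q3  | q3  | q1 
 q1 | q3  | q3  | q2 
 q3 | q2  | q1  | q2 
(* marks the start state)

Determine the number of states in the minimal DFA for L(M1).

2

States {q0} cannot be reached from the start state, so discard them.
P0 = {q3} | {q1,q2}.
No further refinement is possible. Final partition (2 blocks): {q3} | {q1,q2}.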